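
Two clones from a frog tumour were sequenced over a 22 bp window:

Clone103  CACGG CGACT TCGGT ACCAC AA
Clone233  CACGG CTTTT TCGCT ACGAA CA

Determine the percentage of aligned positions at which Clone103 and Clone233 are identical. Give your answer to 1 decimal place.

Differing sites — 7:G/T; 8:A/T; 9:C/T; 14:G/C; 18:C/G; 20:C/A; 21:A/C.
15 of the 22 sites match, so the percent identity is 15/22 × 100 = 68.2%.

68.2%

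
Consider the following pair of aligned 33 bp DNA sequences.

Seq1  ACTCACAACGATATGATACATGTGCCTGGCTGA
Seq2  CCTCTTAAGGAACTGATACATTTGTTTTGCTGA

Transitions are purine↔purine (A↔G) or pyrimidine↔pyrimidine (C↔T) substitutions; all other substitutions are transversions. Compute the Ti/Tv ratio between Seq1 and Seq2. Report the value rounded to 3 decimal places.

Differing sites — 1:A/C (Tv); 5:A/T (Tv); 6:C/T (Ti); 9:C/G (Tv); 12:T/A (Tv); 13:A/C (Tv); 22:G/T (Tv); 25:C/T (Ti); 26:C/T (Ti); 28:G/T (Tv).
Of the 10 differences, 3 transitions and 7 transversions, so Ti/Tv = 3/7 = 0.429.

0.429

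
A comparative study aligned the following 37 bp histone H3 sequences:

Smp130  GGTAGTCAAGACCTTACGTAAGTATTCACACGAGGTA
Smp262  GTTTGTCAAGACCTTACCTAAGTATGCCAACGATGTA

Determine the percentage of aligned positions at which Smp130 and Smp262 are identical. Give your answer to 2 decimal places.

81.08%

The sequences differ at positions 2 (G/T), 4 (A/T), 18 (G/C), 26 (T/G), 28 (A/C), 29 (C/A), 34 (G/T).
30 of the 37 sites match, so the percent identity is 30/37 × 100 = 81.08%.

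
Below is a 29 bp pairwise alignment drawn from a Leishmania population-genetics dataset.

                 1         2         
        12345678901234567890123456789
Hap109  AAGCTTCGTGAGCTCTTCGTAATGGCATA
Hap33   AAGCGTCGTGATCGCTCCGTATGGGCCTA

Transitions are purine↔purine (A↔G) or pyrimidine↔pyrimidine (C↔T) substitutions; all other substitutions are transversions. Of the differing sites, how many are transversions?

6

The sequences differ at positions 5 (T/G, transversion), 12 (G/T, transversion), 14 (T/G, transversion), 17 (T/C, transition), 22 (A/T, transversion), 23 (T/G, transversion), 27 (A/C, transversion).
Of the 7 differences, 1 transition and 6 transversions, so the answer is 6.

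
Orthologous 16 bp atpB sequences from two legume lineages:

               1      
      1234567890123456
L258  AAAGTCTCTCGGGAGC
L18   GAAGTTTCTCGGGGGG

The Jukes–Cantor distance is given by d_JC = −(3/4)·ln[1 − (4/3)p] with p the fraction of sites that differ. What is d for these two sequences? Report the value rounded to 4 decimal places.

Mismatches occur at site 1 (A↔G), site 6 (C↔T), site 14 (A↔G), site 16 (C↔G).
p = 4/16 = 0.250000.
d = −0.75 · ln(1 − (4/3)·0.250000) = −0.75 · ln(0.666667) = −0.75 · (-0.405465) = 0.3041.

0.3041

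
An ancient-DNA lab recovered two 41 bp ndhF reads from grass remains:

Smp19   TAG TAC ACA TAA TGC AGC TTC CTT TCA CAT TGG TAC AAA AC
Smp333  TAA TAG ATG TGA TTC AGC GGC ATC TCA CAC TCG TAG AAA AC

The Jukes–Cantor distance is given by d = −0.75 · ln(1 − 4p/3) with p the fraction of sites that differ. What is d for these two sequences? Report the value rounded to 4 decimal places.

Mismatches occur at site 3 (G↔A), site 6 (C↔G), site 8 (C↔T), site 9 (A↔G), site 11 (A↔G), site 14 (G↔T), site 19 (T↔G), site 20 (T↔G), site 22 (C↔A), site 24 (T↔C), site 30 (T↔C), site 32 (G↔C), site 36 (C↔G).
p = 13/41 = 0.317073.
d = −0.75 · ln(1 − (4/3)·0.317073) = −0.75 · ln(0.577236) = −0.75 · (-0.549504) = 0.4121.

0.4121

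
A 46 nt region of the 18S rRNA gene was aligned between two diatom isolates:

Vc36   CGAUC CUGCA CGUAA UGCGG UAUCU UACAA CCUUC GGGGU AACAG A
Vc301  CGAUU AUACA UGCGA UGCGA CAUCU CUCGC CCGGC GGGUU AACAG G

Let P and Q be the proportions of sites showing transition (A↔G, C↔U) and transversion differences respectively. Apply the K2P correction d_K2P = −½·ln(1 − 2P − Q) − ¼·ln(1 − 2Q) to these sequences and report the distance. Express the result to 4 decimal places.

0.4920

The sequences differ at positions 5 (C/U, transition), 6 (C/A, transversion), 8 (G/A, transition), 11 (C/U, transition), 13 (U/C, transition), 14 (A/G, transition), 20 (G/A, transition), 21 (U/C, transition), 26 (U/C, transition), 27 (A/U, transversion), 29 (A/G, transition), 30 (A/C, transversion), 33 (U/G, transversion), 34 (U/G, transversion), 39 (G/U, transversion), 46 (A/G, transition).
Of the 16 differences, 10 transitions and 6 transversions over 46 sites: P = 10/46 = 0.217391, Q = 6/46 = 0.130435.
d = −0.5·ln(0.434783) − 0.25·ln(0.739130) = −0.5·(-0.832908) − 0.25·(-0.302281) = 0.4920.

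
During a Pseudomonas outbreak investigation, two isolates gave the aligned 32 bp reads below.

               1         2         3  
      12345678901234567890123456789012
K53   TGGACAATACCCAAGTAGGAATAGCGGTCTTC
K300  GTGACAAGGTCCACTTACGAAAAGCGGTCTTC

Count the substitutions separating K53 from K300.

Mismatches occur at site 1 (T/G), site 2 (G/T), site 8 (T/G), site 9 (A/G), site 10 (C/T), site 14 (A/C), site 15 (G/T), site 18 (G/C), site 22 (T/A).
That gives 9 mismatches out of 32 aligned sites, so the Hamming distance is 9.

9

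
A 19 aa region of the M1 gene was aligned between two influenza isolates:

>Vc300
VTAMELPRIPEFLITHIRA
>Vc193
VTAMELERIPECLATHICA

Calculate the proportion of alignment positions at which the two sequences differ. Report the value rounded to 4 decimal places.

Mismatches occur at site 7 (P→E), site 12 (F→C), site 14 (I→A), site 18 (R→C).
There are 4 differences over 19 sites, so p = 4/19 = 0.2105.

0.2105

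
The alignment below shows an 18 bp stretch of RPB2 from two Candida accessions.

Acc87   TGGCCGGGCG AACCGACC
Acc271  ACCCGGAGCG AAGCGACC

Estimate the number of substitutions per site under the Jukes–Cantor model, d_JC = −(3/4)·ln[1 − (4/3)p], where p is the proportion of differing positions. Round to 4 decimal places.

0.4408

Mismatches occur at site 1 (T/A), site 2 (G/C), site 3 (G/C), site 5 (C/G), site 7 (G/A), site 13 (C/G).
p = 6/18 = 0.333333.
d = −0.75 · ln(1 − (4/3)·0.333333) = −0.75 · ln(0.555556) = −0.75 · (-0.587786) = 0.4408.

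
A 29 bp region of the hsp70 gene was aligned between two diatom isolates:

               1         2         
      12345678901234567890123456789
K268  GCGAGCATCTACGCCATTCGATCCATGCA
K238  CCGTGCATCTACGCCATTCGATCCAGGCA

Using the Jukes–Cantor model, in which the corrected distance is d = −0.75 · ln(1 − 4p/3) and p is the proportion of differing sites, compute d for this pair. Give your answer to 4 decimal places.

Mismatches occur at site 1 (G/C), site 4 (A/T), site 26 (T/G).
p = 3/29 = 0.103448.
d = −0.75 · ln(1 − (4/3)·0.103448) = −0.75 · ln(0.862069) = −0.75 · (-0.148420) = 0.1113.

0.1113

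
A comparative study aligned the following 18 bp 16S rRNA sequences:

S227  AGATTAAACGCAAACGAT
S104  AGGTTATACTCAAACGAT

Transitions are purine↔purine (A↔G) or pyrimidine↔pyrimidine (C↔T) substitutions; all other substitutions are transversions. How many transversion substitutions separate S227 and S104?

2

Mismatches occur at site 3 (A↔G, transition), site 7 (A↔T, transversion), site 10 (G↔T, transversion).
Of the 3 differences, 1 transition and 2 transversions, so the answer is 2.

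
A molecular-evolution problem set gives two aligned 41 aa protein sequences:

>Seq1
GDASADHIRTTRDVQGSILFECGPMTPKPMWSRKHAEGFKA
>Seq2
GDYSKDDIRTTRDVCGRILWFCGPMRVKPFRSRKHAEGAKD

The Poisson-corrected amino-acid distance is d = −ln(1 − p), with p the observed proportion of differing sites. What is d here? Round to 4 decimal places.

Mismatches occur at site 3 (A→Y), site 5 (A→K), site 7 (H→D), site 15 (Q→C), site 17 (S→R), site 20 (F→W), site 21 (E→F), site 26 (T→R), site 27 (P→V), site 30 (M→F), site 31 (W→R), site 39 (F→A), site 41 (A→D).
p = 13/41 = 0.317073.
d = −ln(1 − 0.317073) = −ln(0.682927) = 0.3814.

0.3814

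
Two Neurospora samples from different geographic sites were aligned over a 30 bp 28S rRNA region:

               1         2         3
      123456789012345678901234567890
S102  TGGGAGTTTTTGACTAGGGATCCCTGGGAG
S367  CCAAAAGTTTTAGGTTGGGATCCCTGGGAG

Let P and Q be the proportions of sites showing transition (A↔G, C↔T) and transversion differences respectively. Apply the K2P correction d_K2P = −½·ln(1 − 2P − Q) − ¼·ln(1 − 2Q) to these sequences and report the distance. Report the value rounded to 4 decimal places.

Mismatches occur at site 1 (T↔C, transition), site 2 (G↔C, transversion), site 3 (G↔A, transition), site 4 (G↔A, transition), site 6 (G↔A, transition), site 7 (T↔G, transversion), site 12 (G↔A, transition), site 13 (A↔G, transition), site 14 (C↔G, transversion), site 16 (A↔T, transversion).
Of the 10 differences, 6 transitions and 4 transversions over 30 sites: P = 6/30 = 0.200000, Q = 4/30 = 0.133333.
d = −0.5·ln(0.466667) − 0.25·ln(0.733334) = −0.5·(-0.762139) − 0.25·(-0.310154) = 0.4586.

0.4586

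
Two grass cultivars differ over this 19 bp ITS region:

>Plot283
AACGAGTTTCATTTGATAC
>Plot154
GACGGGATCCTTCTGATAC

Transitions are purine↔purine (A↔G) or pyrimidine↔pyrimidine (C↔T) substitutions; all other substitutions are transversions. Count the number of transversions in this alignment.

Differing sites — 1:A/G (Ti); 5:A/G (Ti); 7:T/A (Tv); 9:T/C (Ti); 11:A/T (Tv); 13:T/C (Ti).
Of the 6 differences, 4 transitions and 2 transversions, so the answer is 2.

2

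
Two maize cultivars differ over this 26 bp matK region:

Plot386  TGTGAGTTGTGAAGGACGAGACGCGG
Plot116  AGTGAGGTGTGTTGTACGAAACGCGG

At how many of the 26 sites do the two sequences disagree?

Differing sites — 1:T/A; 7:T/G; 12:A/T; 13:A/T; 15:G/T; 20:G/A.
That gives 6 mismatches out of 26 aligned sites, so the Hamming distance is 6.

6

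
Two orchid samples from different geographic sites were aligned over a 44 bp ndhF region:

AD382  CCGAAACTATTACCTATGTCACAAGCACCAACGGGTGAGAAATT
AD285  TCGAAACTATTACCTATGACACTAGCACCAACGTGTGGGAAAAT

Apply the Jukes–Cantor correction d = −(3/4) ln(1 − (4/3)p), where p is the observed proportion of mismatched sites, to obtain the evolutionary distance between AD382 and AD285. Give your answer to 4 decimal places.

The sequences differ at positions 1 (C/T), 19 (T/A), 23 (A/T), 34 (G/T), 38 (A/G), 43 (T/A).
p = 6/44 = 0.136364.
d = −0.75 · ln(1 − (4/3)·0.136364) = −0.75 · ln(0.818181) = −0.75 · (-0.200672) = 0.1505.

0.1505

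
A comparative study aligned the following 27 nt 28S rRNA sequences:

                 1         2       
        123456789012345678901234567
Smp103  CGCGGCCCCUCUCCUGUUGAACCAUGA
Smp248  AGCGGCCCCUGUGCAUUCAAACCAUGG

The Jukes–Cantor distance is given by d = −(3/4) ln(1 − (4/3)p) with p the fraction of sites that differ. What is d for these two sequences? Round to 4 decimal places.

0.3770

Mismatches occur at site 1 (C↔A), site 11 (C↔G), site 13 (C↔G), site 15 (U↔A), site 16 (G↔U), site 18 (U↔C), site 19 (G↔A), site 27 (A↔G).
p = 8/27 = 0.296296.
d = −0.75 · ln(1 − (4/3)·0.296296) = −0.75 · ln(0.604939) = −0.75 · (-0.502628) = 0.3770.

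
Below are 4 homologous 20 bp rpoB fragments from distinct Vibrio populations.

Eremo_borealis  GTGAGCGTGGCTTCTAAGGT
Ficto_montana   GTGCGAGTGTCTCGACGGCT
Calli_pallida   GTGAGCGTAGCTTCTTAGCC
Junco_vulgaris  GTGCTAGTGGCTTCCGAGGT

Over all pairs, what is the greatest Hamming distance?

Pairwise Hamming distances:
  Eremo_borealis vs Ficto_montana: 9
  Eremo_borealis vs Calli_pallida: 4
  Eremo_borealis vs Junco_vulgaris: 5
  Ficto_montana vs Calli_pallida: 10
  Ficto_montana vs Junco_vulgaris: 8
  Calli_pallida vs Junco_vulgaris: 8
The largest is 10, between Ficto_montana and Calli_pallida.

10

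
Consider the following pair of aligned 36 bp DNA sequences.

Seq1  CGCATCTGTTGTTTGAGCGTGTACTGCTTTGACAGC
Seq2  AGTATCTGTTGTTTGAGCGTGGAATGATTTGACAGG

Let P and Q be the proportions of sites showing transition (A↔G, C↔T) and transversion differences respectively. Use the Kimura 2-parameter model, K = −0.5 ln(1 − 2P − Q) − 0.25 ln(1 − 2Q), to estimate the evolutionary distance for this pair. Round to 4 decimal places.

0.1895

The sequences differ at positions 1 (C/A, transversion), 3 (C/T, transition), 22 (T/G, transversion), 24 (C/A, transversion), 27 (C/A, transversion), 36 (C/G, transversion).
Of the 6 differences, 1 transition and 5 transversions over 36 sites: P = 1/36 = 0.027778, Q = 5/36 = 0.138889.
d = −0.5·ln(0.805555) − 0.25·ln(0.722222) = −0.5·(-0.216224) − 0.25·(-0.325423) = 0.1895.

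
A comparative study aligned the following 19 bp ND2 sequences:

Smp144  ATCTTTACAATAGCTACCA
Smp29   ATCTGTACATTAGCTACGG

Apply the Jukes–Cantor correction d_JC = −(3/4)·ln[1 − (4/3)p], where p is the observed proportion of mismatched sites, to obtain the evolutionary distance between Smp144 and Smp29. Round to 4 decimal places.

0.2471

Differing sites — 5:T/G; 10:A/T; 18:C/G; 19:A/G.
p = 4/19 = 0.210526.
d = −0.75 · ln(1 − (4/3)·0.210526) = −0.75 · ln(0.719299) = −0.75 · (-0.329478) = 0.2471.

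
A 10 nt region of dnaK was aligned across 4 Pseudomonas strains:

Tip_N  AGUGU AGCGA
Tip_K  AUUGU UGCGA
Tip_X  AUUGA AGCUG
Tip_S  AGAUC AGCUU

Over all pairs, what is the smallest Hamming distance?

Pairwise Hamming distances:
  Tip_N vs Tip_K: 2
  Tip_N vs Tip_X: 4
  Tip_N vs Tip_S: 5
  Tip_K vs Tip_X: 4
  Tip_K vs Tip_S: 7
  Tip_X vs Tip_S: 5
The smallest is 2, between Tip_N and Tip_K.

2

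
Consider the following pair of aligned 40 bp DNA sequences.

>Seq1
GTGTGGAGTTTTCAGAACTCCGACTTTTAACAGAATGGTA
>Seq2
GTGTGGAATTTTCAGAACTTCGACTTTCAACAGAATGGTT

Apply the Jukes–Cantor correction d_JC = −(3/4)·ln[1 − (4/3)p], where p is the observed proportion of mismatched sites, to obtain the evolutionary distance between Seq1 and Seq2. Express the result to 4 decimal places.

The sequences differ at positions 8 (G/A), 20 (C/T), 28 (T/C), 40 (A/T).
p = 4/40 = 0.100000.
d = −0.75 · ln(1 − (4/3)·0.100000) = −0.75 · ln(0.866667) = −0.75 · (-0.143100) = 0.1073.

0.1073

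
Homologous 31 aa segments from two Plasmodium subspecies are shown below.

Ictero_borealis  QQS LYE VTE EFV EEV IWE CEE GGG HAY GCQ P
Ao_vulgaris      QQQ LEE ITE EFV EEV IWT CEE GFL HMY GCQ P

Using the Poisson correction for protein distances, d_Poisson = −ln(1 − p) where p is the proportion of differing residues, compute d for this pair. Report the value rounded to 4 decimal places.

0.2559

The sequences differ at positions 3 (S/Q), 5 (Y/E), 7 (V/I), 18 (E/T), 23 (G/F), 24 (G/L), 26 (A/M).
p = 7/31 = 0.225806.
d = −ln(1 − 0.225806) = −ln(0.774194) = 0.2559.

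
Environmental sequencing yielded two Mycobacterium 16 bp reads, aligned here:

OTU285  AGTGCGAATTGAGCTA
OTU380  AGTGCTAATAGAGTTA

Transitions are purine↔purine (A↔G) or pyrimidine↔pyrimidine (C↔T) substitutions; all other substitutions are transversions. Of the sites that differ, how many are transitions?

1

The sequences differ at positions 6 (G/T, transversion), 10 (T/A, transversion), 14 (C/T, transition).
Of the 3 differences, 1 transition and 2 transversions, so the answer is 1.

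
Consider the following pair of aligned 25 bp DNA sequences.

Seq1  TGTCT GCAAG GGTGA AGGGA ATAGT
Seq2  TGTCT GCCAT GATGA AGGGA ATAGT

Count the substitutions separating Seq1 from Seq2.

Differing sites — 8:A/C; 10:G/T; 12:G/A.
That gives 3 mismatches out of 25 aligned sites, so the Hamming distance is 3.

3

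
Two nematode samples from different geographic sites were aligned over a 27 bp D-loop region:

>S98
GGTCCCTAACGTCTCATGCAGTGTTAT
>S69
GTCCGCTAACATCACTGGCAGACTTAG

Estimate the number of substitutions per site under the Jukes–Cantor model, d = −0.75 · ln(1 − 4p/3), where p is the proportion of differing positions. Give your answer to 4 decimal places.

The sequences differ at positions 2 (G/T), 3 (T/C), 5 (C/G), 11 (G/A), 14 (T/A), 16 (A/T), 17 (T/G), 22 (T/A), 23 (G/C), 27 (T/G).
p = 10/27 = 0.370370.
d = −0.75 · ln(1 − (4/3)·0.370370) = −0.75 · ln(0.506173) = −0.75 · (-0.680877) = 0.5107.

0.5107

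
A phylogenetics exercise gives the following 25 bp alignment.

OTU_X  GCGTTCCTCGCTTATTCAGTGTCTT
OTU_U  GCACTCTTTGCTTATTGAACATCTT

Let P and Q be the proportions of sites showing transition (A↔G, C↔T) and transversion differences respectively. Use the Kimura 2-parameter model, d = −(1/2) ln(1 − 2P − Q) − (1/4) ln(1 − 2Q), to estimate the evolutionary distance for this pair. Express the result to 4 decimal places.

Mismatches occur at site 3 (G↔A, transition), site 4 (T↔C, transition), site 7 (C↔T, transition), site 9 (C↔T, transition), site 17 (C↔G, transversion), site 19 (G↔A, transition), site 20 (T↔C, transition), site 21 (G↔A, transition).
Of the 8 differences, 7 transitions and 1 transversion over 25 sites: P = 7/25 = 0.280000, Q = 1/25 = 0.040000.
d = −0.5·ln(0.400000) − 0.25·ln(0.920000) = −0.5·(-0.916291) − 0.25·(-0.083382) = 0.4790.

0.4790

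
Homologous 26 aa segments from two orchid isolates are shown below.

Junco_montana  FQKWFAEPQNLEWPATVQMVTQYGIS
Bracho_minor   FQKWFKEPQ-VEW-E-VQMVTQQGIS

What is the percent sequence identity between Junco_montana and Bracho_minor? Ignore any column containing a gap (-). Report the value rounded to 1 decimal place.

82.6%

Excluding the 3 gap columns leaves 23 comparable sites.
Mismatches occur at site 6 (A→K), site 11 (L→V), site 15 (A→E), site 23 (Y→Q).
19 of the 23 comparable sites match, so the percent identity is 19/23 × 100 = 82.6%.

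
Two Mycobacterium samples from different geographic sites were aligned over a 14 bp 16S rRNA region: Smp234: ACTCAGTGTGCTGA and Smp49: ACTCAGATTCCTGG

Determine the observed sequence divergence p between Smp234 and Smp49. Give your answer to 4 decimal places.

The sequences differ at positions 7 (T/A), 8 (G/T), 10 (G/C), 14 (A/G).
There are 4 differences over 14 sites, so p = 4/14 = 0.2857.

0.2857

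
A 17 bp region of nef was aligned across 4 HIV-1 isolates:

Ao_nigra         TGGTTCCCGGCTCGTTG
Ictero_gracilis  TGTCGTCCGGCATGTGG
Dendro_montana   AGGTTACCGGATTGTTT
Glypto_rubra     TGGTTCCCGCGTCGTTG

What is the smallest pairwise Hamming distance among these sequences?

Pairwise Hamming distances:
  Ao_nigra vs Ictero_gracilis: 7
  Ao_nigra vs Dendro_montana: 5
  Ao_nigra vs Glypto_rubra: 2
  Ictero_gracilis vs Dendro_montana: 9
  Ictero_gracilis vs Glypto_rubra: 9
  Dendro_montana vs Glypto_rubra: 6
The smallest is 2, between Ao_nigra and Glypto_rubra.

2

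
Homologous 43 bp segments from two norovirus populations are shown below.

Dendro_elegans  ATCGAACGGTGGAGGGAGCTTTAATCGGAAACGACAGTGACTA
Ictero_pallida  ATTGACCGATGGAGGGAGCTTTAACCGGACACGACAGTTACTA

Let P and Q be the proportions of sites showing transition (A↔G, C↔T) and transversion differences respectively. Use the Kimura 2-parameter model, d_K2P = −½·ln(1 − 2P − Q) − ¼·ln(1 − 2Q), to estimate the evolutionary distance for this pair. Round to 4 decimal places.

Differing sites — 3:C/T (Ti); 6:A/C (Tv); 9:G/A (Ti); 25:T/C (Ti); 30:A/C (Tv); 39:G/T (Tv).
Of the 6 differences, 3 transitions and 3 transversions over 43 sites: P = 3/43 = 0.069767, Q = 3/43 = 0.069767.
d = −0.5·ln(0.790699) − 0.25·ln(0.860466) = −0.5·(-0.234838) − 0.25·(-0.150281) = 0.1550.

0.1550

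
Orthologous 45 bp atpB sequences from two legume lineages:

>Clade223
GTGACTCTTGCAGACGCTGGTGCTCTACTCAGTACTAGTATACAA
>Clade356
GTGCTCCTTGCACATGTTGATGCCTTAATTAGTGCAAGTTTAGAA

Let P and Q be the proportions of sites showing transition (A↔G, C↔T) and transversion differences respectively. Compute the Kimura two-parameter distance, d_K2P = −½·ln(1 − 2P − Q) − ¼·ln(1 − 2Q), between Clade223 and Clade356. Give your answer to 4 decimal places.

The sequences differ at positions 4 (A/C, transversion), 5 (C/T, transition), 6 (T/C, transition), 13 (G/C, transversion), 15 (C/T, transition), 17 (C/T, transition), 20 (G/A, transition), 24 (T/C, transition), 25 (C/T, transition), 28 (C/A, transversion), 30 (C/T, transition), 34 (A/G, transition), 36 (T/A, transversion), 40 (A/T, transversion), 43 (C/G, transversion).
Of the 15 differences, 9 transitions and 6 transversions over 45 sites: P = 9/45 = 0.200000, Q = 6/45 = 0.133333.
d = −0.5·ln(0.466667) − 0.25·ln(0.733334) = −0.5·(-0.762139) − 0.25·(-0.310154) = 0.4586.

0.4586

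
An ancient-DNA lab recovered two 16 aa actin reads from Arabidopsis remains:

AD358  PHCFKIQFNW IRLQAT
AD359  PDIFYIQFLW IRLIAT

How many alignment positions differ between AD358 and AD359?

5

Differing sites — 2:H/D; 3:C/I; 5:K/Y; 9:N/L; 14:Q/I.
That gives 5 mismatches out of 16 aligned sites, so the Hamming distance is 5.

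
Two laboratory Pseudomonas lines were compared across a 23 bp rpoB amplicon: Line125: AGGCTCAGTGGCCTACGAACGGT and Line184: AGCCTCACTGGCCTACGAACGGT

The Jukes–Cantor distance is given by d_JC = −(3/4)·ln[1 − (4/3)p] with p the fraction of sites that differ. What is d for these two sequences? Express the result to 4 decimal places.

The sequences differ at positions 3 (G/C), 8 (G/C).
p = 2/23 = 0.086957.
d = −0.75 · ln(1 − (4/3)·0.086957) = −0.75 · ln(0.884057) = −0.75 · (-0.123234) = 0.0924.

0.0924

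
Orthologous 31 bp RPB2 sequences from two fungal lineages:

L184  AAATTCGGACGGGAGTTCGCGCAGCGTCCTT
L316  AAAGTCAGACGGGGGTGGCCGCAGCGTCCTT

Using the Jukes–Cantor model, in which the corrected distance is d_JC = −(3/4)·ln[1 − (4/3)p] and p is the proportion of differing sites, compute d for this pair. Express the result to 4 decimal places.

0.2239

The sequences differ at positions 4 (T/G), 7 (G/A), 14 (A/G), 17 (T/G), 18 (C/G), 19 (G/C).
p = 6/31 = 0.193548.
d = −0.75 · ln(1 − (4/3)·0.193548) = −0.75 · ln(0.741936) = −0.75 · (-0.298492) = 0.2239.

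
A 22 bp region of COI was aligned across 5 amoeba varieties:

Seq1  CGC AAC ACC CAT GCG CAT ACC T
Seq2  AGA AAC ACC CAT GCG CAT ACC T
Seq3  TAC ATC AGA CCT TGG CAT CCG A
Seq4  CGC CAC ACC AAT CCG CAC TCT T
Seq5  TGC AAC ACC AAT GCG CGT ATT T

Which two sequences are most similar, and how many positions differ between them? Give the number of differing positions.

Pairwise Hamming distances:
  Seq1 vs Seq2: 2
  Seq1 vs Seq3: 11
  Seq1 vs Seq4: 6
  Seq1 vs Seq5: 5
  Seq2 vs Seq3: 12
  Seq2 vs Seq4: 8
  Seq2 vs Seq5: 6
  Seq3 vs Seq4: 14
  Seq3 vs Seq5: 13
  Seq4 vs Seq5: 7
The smallest is 2, between Seq1 and Seq2.

2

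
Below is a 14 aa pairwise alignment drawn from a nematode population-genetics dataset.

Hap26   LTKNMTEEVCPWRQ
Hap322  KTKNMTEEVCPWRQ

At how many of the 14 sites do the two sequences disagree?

Differing sites — 1:L/K.
That gives 1 mismatch out of 14 aligned sites, so the Hamming distance is 1.

1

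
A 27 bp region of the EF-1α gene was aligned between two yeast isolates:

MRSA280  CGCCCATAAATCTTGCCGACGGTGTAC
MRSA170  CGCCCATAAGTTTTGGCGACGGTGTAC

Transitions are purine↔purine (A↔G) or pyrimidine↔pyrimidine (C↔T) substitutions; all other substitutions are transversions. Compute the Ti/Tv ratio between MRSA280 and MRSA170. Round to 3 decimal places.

Mismatches occur at site 10 (A/G, transition), site 12 (C/T, transition), site 16 (C/G, transversion).
Of the 3 differences, 2 transitions and 1 transversion, so Ti/Tv = 2/1 = 2.000.

2.000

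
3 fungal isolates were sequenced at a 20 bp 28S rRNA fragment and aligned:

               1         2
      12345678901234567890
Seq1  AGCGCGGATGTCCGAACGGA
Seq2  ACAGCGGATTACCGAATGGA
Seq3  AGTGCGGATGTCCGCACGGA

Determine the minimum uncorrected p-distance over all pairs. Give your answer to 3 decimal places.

Pairwise Hamming distances:
  Seq1 vs Seq2: 5
  Seq1 vs Seq3: 2
  Seq2 vs Seq3: 6
The smallest is 2 mismatches, between Seq1 and Seq3; p = 2/20 = 0.100.

0.100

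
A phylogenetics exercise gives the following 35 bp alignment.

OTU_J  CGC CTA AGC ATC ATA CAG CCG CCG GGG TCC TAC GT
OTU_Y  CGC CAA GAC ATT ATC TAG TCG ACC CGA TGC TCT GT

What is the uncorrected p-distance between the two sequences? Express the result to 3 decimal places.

Mismatches occur at site 5 (T↔A), site 7 (A↔G), site 8 (G↔A), site 12 (C↔T), site 15 (A↔C), site 16 (C↔T), site 19 (C↔T), site 22 (C↔A), site 24 (G↔C), site 25 (G↔C), site 27 (G↔A), site 29 (C↔G), site 32 (A↔C), site 33 (C↔T).
There are 14 differences over 35 sites, so p = 14/35 = 0.400.

0.400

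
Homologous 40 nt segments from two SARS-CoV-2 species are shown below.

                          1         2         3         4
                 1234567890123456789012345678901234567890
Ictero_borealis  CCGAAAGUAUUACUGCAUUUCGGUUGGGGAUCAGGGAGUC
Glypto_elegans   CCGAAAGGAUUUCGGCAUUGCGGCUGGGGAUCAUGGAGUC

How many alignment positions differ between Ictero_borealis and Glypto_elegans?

The sequences differ at positions 8 (U/G), 12 (A/U), 14 (U/G), 20 (U/G), 24 (U/C), 34 (G/U).
That gives 6 mismatches out of 40 aligned sites, so the Hamming distance is 6.

6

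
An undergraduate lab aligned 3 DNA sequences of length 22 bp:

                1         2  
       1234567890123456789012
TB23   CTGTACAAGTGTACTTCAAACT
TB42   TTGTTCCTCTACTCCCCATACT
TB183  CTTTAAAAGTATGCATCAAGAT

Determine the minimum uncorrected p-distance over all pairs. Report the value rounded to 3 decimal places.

0.318

Pairwise Hamming distances:
  TB23 vs TB42: 11
  TB23 vs TB183: 7
  TB42 vs TB183: 14
The smallest is 7 mismatches, between TB23 and TB183; p = 7/22 = 0.318.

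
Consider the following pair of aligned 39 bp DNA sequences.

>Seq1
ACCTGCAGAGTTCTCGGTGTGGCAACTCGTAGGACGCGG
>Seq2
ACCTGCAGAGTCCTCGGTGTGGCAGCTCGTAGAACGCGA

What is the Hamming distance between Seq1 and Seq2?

4

Mismatches occur at site 12 (T/C), site 25 (A/G), site 33 (G/A), site 39 (G/A).
That gives 4 mismatches out of 39 aligned sites, so the Hamming distance is 4.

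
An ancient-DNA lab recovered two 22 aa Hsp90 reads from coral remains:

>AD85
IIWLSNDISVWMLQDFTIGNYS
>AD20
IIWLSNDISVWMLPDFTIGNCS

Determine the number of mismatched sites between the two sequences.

2

Mismatches occur at site 14 (Q→P), site 21 (Y→C).
That gives 2 mismatches out of 22 aligned sites, so the Hamming distance is 2.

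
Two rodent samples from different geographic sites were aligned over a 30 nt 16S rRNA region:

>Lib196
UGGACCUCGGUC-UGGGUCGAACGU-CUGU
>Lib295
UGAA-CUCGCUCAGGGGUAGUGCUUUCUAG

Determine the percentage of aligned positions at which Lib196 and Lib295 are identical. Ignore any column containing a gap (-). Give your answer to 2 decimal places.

Excluding the 3 gap columns leaves 27 comparable sites.
Differing sites — 3:G/A; 10:G/C; 14:U/G; 19:C/A; 21:A/U; 22:A/G; 24:G/U; 29:G/A; 30:U/G.
18 of the 27 comparable sites match, so the percent identity is 18/27 × 100 = 66.67%.

66.67%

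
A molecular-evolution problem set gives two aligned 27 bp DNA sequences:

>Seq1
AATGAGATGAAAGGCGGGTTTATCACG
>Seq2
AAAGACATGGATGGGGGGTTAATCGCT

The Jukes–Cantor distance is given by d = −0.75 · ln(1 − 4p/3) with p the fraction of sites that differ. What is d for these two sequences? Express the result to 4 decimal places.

Differing sites — 3:T/A; 6:G/C; 10:A/G; 12:A/T; 15:C/G; 21:T/A; 25:A/G; 27:G/T.
p = 8/27 = 0.296296.
d = −0.75 · ln(1 − (4/3)·0.296296) = −0.75 · ln(0.604939) = −0.75 · (-0.502628) = 0.3770.

0.3770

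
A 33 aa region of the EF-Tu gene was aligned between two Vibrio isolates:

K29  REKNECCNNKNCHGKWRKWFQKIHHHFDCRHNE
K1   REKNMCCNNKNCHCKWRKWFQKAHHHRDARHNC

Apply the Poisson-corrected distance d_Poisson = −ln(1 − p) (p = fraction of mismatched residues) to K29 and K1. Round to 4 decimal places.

The sequences differ at positions 5 (E/M), 14 (G/C), 23 (I/A), 27 (F/R), 29 (C/A), 33 (E/C).
p = 6/33 = 0.181818.
d = −ln(1 − 0.181818) = −ln(0.818182) = 0.2007.

0.2007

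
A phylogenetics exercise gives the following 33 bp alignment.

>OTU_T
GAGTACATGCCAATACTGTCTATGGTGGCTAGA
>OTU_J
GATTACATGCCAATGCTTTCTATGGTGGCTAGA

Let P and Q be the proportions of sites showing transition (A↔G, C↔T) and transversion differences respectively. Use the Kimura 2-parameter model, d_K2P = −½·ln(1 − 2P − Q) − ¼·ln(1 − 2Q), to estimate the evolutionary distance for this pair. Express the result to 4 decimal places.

0.0969

Differing sites — 3:G/T (Tv); 15:A/G (Ti); 18:G/T (Tv).
Of the 3 differences, 1 transition and 2 transversions over 33 sites: P = 1/33 = 0.030303, Q = 2/33 = 0.060606.
d = −0.5·ln(0.878788) − 0.25·ln(0.878788) = −0.5·(-0.129212) − 0.25·(-0.129212) = 0.0969.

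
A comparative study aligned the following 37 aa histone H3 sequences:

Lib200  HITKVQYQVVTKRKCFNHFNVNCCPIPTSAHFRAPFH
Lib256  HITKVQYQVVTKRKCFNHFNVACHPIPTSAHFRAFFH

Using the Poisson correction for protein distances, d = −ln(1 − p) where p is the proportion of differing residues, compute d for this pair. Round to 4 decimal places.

Differing sites — 22:N/A; 24:C/H; 35:P/F.
p = 3/37 = 0.081081.
d = −ln(1 − 0.081081) = −ln(0.918919) = 0.0846.

0.0846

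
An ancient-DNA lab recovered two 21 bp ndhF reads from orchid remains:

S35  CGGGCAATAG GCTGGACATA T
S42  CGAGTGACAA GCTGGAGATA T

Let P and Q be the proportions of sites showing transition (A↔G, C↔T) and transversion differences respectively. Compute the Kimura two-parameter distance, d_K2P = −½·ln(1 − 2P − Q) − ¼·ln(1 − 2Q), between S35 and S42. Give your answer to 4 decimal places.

0.3960

Mismatches occur at site 3 (G/A, transition), site 5 (C/T, transition), site 6 (A/G, transition), site 8 (T/C, transition), site 10 (G/A, transition), site 17 (C/G, transversion).
Of the 6 differences, 5 transitions and 1 transversion over 21 sites: P = 5/21 = 0.238095, Q = 1/21 = 0.047619.
d = −0.5·ln(0.476191) − 0.25·ln(0.904762) = −0.5·(-0.741936) − 0.25·(-0.100083) = 0.3960.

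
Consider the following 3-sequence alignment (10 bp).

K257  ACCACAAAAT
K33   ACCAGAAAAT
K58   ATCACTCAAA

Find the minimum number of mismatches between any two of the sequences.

1

Pairwise Hamming distances:
  K257 vs K33: 1
  K257 vs K58: 4
  K33 vs K58: 5
The smallest is 1, between K257 and K33.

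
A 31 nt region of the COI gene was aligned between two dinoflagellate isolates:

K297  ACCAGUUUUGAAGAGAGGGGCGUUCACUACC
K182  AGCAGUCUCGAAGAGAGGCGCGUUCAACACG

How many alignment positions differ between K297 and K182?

Mismatches occur at site 2 (C/G), site 7 (U/C), site 9 (U/C), site 19 (G/C), site 27 (C/A), site 28 (U/C), site 31 (C/G).
That gives 7 mismatches out of 31 aligned sites, so the Hamming distance is 7.

7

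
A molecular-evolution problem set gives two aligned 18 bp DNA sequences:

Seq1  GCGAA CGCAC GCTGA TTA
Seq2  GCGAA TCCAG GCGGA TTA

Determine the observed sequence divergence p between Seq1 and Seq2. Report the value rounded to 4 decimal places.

Differing sites — 6:C/T; 7:G/C; 10:C/G; 13:T/G.
There are 4 differences over 18 sites, so p = 4/18 = 0.2222.

0.2222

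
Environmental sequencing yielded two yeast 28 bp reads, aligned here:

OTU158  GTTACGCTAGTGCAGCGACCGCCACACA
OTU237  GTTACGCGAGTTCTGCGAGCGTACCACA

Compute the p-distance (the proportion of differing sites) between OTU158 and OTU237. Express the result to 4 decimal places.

Differing sites — 8:T/G; 12:G/T; 14:A/T; 19:C/G; 22:C/T; 23:C/A; 24:A/C.
There are 7 differences over 28 sites, so p = 7/28 = 0.2500.

0.2500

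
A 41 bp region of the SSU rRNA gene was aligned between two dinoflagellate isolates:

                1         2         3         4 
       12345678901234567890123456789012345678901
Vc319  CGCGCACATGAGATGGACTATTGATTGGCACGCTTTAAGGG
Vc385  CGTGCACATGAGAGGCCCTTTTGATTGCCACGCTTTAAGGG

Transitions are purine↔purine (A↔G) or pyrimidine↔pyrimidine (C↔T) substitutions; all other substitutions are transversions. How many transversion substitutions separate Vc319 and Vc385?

The sequences differ at positions 3 (C/T, transition), 14 (T/G, transversion), 16 (G/C, transversion), 17 (A/C, transversion), 20 (A/T, transversion), 28 (G/C, transversion).
Of the 6 differences, 1 transition and 5 transversions, so the answer is 5.

5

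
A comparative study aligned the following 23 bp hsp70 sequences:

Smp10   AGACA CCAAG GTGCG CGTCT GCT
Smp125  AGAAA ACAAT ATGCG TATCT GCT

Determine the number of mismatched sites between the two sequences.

6

Mismatches occur at site 4 (C→A), site 6 (C→A), site 10 (G→T), site 11 (G→A), site 16 (C→T), site 17 (G→A).
That gives 6 mismatches out of 23 aligned sites, so the Hamming distance is 6.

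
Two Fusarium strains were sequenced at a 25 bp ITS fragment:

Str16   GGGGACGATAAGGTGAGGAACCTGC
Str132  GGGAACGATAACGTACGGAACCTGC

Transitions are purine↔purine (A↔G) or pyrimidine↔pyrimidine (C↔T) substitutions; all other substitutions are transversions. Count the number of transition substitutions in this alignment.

2

Mismatches occur at site 4 (G→A, transition), site 12 (G→C, transversion), site 15 (G→A, transition), site 16 (A→C, transversion).
Of the 4 differences, 2 transitions and 2 transversions, so the answer is 2.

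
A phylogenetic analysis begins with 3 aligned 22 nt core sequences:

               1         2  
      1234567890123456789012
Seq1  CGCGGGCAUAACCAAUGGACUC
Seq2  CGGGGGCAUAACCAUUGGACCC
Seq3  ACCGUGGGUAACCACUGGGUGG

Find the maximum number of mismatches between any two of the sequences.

Pairwise Hamming distances:
  Seq1 vs Seq2: 3
  Seq1 vs Seq3: 10
  Seq2 vs Seq3: 11
The largest is 11, between Seq2 and Seq3.

11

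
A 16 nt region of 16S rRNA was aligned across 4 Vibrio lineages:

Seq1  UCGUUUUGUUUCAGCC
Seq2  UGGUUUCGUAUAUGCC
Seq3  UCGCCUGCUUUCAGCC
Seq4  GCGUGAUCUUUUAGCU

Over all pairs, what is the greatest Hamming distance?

Pairwise Hamming distances:
  Seq1 vs Seq2: 5
  Seq1 vs Seq3: 4
  Seq1 vs Seq4: 6
  Seq2 vs Seq3: 8
  Seq2 vs Seq4: 10
  Seq3 vs Seq4: 7
The largest is 10, between Seq2 and Seq4.

10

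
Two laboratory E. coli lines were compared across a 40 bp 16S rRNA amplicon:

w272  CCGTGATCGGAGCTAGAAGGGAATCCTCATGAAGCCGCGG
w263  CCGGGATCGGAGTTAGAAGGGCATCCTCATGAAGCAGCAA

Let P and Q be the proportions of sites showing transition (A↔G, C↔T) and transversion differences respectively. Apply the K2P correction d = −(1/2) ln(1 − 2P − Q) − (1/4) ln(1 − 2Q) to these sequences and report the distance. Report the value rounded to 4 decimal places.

0.1681

Mismatches occur at site 4 (T/G, transversion), site 13 (C/T, transition), site 22 (A/C, transversion), site 36 (C/A, transversion), site 39 (G/A, transition), site 40 (G/A, transition).
Of the 6 differences, 3 transitions and 3 transversions over 40 sites: P = 3/40 = 0.075000, Q = 3/40 = 0.075000.
d = −0.5·ln(0.775000) − 0.25·ln(0.850000) = −0.5·(-0.254892) − 0.25·(-0.162519) = 0.1681.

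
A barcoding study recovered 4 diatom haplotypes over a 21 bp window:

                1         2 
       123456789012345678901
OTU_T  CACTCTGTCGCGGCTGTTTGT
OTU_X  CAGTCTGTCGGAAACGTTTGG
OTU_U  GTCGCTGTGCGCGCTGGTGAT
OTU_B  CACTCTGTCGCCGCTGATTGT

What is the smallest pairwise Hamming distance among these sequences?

Pairwise Hamming distances:
  OTU_T vs OTU_X: 7
  OTU_T vs OTU_U: 10
  OTU_T vs OTU_B: 2
  OTU_X vs OTU_U: 14
  OTU_X vs OTU_B: 8
  OTU_U vs OTU_B: 9
The smallest is 2, between OTU_T and OTU_B.

2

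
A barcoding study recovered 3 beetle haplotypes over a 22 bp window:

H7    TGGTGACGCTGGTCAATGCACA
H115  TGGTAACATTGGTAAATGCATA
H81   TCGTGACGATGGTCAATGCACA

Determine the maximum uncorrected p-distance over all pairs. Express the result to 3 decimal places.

0.273

Pairwise Hamming distances:
  H7 vs H115: 5
  H7 vs H81: 2
  H115 vs H81: 6
The largest is 6 mismatches, between H115 and H81; p = 6/22 = 0.273.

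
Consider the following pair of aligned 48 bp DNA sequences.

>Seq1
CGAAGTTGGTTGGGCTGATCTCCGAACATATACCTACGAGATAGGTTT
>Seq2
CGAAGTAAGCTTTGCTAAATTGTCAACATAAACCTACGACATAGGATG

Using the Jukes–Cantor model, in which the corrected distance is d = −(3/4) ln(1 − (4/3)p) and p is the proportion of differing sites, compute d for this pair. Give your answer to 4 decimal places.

0.4042

Mismatches occur at site 7 (T→A), site 8 (G→A), site 10 (T→C), site 12 (G→T), site 13 (G→T), site 17 (G→A), site 19 (T→A), site 20 (C→T), site 22 (C→G), site 23 (C→T), site 24 (G→C), site 31 (T→A), site 40 (G→C), site 46 (T→A), site 48 (T→G).
p = 15/48 = 0.312500.
d = −0.75 · ln(1 − (4/3)·0.312500) = −0.75 · ln(0.583333) = −0.75 · (-0.538997) = 0.4042.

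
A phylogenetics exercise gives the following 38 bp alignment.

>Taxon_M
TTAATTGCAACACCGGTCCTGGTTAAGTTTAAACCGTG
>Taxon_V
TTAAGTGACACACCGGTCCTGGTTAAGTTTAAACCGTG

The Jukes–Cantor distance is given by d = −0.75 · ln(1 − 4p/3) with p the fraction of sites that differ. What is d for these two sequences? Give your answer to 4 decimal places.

0.0834

Mismatches occur at site 5 (T↔G), site 8 (C↔A), site 9 (A↔C).
p = 3/38 = 0.078947.
d = −0.75 · ln(1 − (4/3)·0.078947) = −0.75 · ln(0.894737) = −0.75 · (-0.111225) = 0.0834.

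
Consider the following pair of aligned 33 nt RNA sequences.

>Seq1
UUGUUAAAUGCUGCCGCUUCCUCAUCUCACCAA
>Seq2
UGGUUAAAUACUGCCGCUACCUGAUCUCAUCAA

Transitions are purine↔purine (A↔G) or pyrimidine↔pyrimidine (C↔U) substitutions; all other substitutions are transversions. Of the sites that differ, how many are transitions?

2

Mismatches occur at site 2 (U→G, transversion), site 10 (G→A, transition), site 19 (U→A, transversion), site 23 (C→G, transversion), site 30 (C→U, transition).
Of the 5 differences, 2 transitions and 3 transversions, so the answer is 2.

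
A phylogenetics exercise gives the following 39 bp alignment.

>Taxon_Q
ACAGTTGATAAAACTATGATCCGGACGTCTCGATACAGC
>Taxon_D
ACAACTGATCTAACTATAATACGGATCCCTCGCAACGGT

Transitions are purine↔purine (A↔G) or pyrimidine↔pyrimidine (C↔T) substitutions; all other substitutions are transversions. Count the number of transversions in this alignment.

6

Mismatches occur at site 4 (G/A, transition), site 5 (T/C, transition), site 10 (A/C, transversion), site 11 (A/T, transversion), site 18 (G/A, transition), site 21 (C/A, transversion), site 26 (C/T, transition), site 27 (G/C, transversion), site 28 (T/C, transition), site 33 (A/C, transversion), site 34 (T/A, transversion), site 37 (A/G, transition), site 39 (C/T, transition).
Of the 13 differences, 7 transitions and 6 transversions, so the answer is 6.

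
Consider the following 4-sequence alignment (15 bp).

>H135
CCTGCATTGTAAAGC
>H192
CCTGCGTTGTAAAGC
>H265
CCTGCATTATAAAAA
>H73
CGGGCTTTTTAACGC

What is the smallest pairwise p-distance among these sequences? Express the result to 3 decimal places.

Pairwise Hamming distances:
  H135 vs H192: 1
  H135 vs H265: 3
  H135 vs H73: 5
  H192 vs H265: 4
  H192 vs H73: 5
  H265 vs H73: 7
The smallest is 1 mismatch, between H135 and H192; p = 1/15 = 0.067.

0.067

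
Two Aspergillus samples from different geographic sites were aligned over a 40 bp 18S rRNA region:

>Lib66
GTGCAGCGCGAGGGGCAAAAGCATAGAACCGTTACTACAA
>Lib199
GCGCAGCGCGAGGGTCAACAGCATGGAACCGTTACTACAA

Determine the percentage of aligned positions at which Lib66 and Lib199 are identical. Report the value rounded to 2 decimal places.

The sequences differ at positions 2 (T/C), 15 (G/T), 19 (A/C), 25 (A/G).
36 of the 40 sites match, so the percent identity is 36/40 × 100 = 90.00%.

90.00%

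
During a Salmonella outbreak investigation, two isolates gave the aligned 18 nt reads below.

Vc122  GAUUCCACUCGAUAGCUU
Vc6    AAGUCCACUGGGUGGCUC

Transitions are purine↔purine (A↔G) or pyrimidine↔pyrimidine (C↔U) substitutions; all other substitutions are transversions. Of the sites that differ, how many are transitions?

Mismatches occur at site 1 (G↔A, transition), site 3 (U↔G, transversion), site 10 (C↔G, transversion), site 12 (A↔G, transition), site 14 (A↔G, transition), site 18 (U↔C, transition).
Of the 6 differences, 4 transitions and 2 transversions, so the answer is 4.

4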